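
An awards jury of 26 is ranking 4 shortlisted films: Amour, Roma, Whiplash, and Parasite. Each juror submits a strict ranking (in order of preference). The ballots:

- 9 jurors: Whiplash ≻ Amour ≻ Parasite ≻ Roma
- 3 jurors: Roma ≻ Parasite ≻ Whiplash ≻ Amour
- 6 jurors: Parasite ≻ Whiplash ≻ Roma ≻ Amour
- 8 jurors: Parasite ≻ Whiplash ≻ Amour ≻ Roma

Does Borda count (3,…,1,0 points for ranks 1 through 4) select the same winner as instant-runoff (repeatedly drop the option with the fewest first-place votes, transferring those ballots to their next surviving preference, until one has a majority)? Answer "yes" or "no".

Borda — scores: Amour 26, Roma 15, Whiplash 58, Parasite 57. Winner: Whiplash.
Instant-runoff — R1 Amour 0, Roma 3, Whiplash 9, Parasite 14 (Parasite winner). Winner: Parasite.
The two methods disagree.

no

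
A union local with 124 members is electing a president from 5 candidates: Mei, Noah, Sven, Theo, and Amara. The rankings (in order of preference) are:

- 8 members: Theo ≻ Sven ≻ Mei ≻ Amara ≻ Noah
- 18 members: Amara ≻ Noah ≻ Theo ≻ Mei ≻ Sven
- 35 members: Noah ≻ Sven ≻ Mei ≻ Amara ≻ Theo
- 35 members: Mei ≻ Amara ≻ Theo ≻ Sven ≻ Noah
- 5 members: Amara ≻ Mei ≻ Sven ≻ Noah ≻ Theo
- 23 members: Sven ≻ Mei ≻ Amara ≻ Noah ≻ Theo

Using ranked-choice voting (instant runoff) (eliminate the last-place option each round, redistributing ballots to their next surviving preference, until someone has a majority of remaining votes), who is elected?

Round 1: Mei 35, Noah 35, Sven 23, Theo 8, Amara 23. Eliminate Theo.
Round 2: Mei 35, Noah 35, Sven 31, Amara 23. Eliminate Amara.
Round 3: Mei 40, Noah 53, Sven 31. Eliminate Sven.
Round 4: Mei 71, Noah 53. Mei has a majority.

Mei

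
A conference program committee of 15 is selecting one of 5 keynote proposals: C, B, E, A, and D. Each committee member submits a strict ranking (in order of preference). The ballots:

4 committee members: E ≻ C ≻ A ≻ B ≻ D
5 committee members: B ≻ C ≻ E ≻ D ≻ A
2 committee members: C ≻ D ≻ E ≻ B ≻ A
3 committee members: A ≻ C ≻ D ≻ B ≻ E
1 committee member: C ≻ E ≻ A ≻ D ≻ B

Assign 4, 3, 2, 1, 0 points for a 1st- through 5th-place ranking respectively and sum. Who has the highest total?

C: 4·3 + 5·3 + 2·4 + 3·3 + 1·4 = 48
B: 4·1 + 5·4 + 2·1 + 3·1 + 1·0 = 29
E: 4·4 + 5·2 + 2·2 + 3·0 + 1·3 = 33
A: 4·2 + 5·0 + 2·0 + 3·4 + 1·2 = 22
D: 4·0 + 5·1 + 2·3 + 3·2 + 1·1 = 18
C has the highest Borda score (48).

C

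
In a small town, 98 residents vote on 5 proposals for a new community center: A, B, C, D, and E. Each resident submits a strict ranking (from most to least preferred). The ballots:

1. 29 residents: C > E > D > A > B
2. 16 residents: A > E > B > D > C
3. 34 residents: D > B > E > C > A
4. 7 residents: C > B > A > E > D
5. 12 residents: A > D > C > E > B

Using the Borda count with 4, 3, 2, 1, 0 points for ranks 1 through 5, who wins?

D

A: 29·1 + 16·4 + 34·0 + 7·2 + 12·4 = 155
B: 29·0 + 16·2 + 34·3 + 7·3 + 12·0 = 155
C: 29·4 + 16·0 + 34·1 + 7·4 + 12·2 = 202
D: 29·2 + 16·1 + 34·4 + 7·0 + 12·3 = 246
E: 29·3 + 16·3 + 34·2 + 7·1 + 12·1 = 222
D has the highest Borda score (246).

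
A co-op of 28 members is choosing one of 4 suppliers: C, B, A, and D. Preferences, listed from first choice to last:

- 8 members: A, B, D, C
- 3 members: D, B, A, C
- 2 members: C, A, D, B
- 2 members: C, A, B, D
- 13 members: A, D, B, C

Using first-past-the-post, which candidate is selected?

A

First-place votes: C 4, B 0, A 21, D 3.
A has the most first-place votes.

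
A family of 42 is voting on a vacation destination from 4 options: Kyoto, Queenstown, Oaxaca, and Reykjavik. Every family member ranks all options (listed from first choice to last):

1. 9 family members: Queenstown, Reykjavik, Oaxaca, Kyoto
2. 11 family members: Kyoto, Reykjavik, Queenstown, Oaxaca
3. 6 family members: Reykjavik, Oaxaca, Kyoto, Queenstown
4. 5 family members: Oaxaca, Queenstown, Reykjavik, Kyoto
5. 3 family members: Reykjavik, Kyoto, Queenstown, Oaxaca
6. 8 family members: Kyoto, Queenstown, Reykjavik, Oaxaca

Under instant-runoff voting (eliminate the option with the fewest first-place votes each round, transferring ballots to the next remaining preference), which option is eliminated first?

Oaxaca

Round 1: Kyoto 19, Queenstown 9, Oaxaca 5, Reykjavik 9. Eliminate Oaxaca.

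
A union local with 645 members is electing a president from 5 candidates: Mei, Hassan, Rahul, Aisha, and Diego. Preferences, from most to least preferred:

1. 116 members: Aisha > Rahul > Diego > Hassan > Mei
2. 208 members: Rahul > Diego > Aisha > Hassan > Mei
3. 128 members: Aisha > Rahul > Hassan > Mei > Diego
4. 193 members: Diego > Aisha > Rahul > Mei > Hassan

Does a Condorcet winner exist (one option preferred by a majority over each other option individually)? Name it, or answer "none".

Checking pairwise contests:
Hassan beats Mei 452–193.
Rahul beats Hassan 645–0.
Aisha beats Rahul 437–208.
Diego beats Aisha 401–244.
Rahul beats Diego 452–193.
Every option loses at least one head-to-head, so there is no Condorcet winner.

none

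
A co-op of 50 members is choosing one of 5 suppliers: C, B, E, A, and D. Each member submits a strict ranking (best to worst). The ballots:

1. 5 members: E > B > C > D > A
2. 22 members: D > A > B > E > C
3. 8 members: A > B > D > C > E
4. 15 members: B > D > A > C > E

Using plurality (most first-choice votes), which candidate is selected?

D

First-place votes: C 0, B 15, E 5, A 8, D 22.
D has the most first-place votes.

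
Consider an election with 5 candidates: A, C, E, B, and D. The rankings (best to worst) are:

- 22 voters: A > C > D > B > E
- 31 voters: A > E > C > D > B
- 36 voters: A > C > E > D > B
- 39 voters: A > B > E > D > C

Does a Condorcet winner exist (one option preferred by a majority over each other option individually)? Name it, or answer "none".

A

A vs C: 128–0 for A.
A vs E: 128–0 for A.
A vs B: 128–0 for A.
A vs D: 128–0 for A.
A beats every other option head-to-head.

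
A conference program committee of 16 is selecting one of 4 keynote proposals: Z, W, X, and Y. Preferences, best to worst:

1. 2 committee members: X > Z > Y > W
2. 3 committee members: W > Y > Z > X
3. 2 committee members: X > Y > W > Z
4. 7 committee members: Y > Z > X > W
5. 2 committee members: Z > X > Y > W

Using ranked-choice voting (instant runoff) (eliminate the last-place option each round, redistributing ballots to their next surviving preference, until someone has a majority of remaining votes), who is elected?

Round 1: Z 2, W 3, X 4, Y 7. Eliminate Z.
Round 2: W 3, X 6, Y 7. Eliminate W.
Round 3: X 6, Y 10. Y has a majority.

Y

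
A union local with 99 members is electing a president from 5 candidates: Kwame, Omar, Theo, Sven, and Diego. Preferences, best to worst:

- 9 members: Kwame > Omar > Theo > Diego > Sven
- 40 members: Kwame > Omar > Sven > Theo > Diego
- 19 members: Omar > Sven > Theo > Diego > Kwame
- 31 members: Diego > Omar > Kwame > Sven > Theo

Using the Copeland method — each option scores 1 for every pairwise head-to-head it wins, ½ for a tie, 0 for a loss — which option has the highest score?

Omar

Kwame: beats Theo and Sven; loses to Omar and Diego → score 2.
Omar: beats Kwame, Theo, Sven, and Diego → score 4.
Theo: beats Diego; loses to Kwame, Omar, and Sven → score 1.
Sven: beats Theo and Diego; loses to Kwame and Omar → score 2.
Diego: beats Kwame; loses to Omar, Theo, and Sven → score 1.
Omar has the best pairwise record.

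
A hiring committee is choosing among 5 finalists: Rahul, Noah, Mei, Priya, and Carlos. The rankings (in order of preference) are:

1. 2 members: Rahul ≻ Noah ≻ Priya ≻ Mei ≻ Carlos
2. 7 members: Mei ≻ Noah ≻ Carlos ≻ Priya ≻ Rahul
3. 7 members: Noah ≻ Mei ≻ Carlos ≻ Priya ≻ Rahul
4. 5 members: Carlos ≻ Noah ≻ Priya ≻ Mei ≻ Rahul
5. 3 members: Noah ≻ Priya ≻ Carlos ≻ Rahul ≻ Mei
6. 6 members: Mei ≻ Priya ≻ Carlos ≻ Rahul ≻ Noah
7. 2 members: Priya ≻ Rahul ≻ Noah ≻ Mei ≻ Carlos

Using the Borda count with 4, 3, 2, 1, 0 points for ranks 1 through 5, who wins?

Rahul: 2·4 + 7·0 + 7·0 + 5·0 + 3·1 + 6·1 + 2·3 = 23
Noah: 2·3 + 7·3 + 7·4 + 5·3 + 3·4 + 6·0 + 2·2 = 86
Mei: 2·1 + 7·4 + 7·3 + 5·1 + 3·0 + 6·4 + 2·1 = 82
Priya: 2·2 + 7·1 + 7·1 + 5·2 + 3·3 + 6·3 + 2·4 = 63
Carlos: 2·0 + 7·2 + 7·2 + 5·4 + 3·2 + 6·2 + 2·0 = 66
Noah has the highest Borda score (86).

Noah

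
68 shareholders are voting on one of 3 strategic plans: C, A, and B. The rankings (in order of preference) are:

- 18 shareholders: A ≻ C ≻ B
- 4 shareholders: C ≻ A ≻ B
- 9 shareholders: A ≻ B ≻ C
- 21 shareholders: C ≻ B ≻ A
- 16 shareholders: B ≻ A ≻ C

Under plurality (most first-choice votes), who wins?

A

First-place votes: C 25, A 27, B 16.
A has the most first-place votes.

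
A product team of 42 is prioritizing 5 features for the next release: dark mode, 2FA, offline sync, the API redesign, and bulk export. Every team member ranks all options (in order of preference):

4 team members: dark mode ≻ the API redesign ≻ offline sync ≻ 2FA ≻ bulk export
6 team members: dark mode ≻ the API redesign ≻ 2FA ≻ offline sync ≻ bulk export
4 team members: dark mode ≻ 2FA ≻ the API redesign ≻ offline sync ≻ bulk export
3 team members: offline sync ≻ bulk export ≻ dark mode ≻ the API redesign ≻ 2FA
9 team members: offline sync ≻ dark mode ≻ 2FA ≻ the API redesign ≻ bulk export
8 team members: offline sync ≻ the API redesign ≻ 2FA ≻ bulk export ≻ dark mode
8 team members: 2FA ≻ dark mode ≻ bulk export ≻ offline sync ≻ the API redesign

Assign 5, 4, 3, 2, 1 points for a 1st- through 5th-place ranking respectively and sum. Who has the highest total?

dark mode

dark mode: 4·5 + 6·5 + 4·5 + 3·3 + 9·4 + 8·1 + 8·4 = 155
2FA: 4·2 + 6·3 + 4·4 + 3·1 + 9·3 + 8·3 + 8·5 = 136
offline sync: 4·3 + 6·2 + 4·2 + 3·5 + 9·5 + 8·5 + 8·2 = 148
the API redesign: 4·4 + 6·4 + 4·3 + 3·2 + 9·2 + 8·4 + 8·1 = 116
bulk export: 4·1 + 6·1 + 4·1 + 3·4 + 9·1 + 8·2 + 8·3 = 75
dark mode has the highest Borda score (155).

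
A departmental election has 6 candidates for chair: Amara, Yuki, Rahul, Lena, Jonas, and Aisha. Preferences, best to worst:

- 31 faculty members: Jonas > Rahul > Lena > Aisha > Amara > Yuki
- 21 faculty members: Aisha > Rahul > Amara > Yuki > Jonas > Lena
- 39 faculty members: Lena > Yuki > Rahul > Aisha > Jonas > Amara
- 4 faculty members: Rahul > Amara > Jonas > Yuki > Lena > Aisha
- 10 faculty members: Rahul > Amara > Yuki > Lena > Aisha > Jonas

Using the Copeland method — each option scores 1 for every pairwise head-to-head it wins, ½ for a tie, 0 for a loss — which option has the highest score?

Rahul

Amara: beats Yuki; loses to Rahul, Lena, Jonas, and Aisha → score 1.
Yuki: beats Jonas and Aisha; loses to Amara, Rahul, and Lena → score 2.
Rahul: beats Amara, Yuki, Lena, Jonas, and Aisha → score 5.
Lena: beats Amara, Yuki, and Aisha; loses to Rahul and Jonas → score 3.
Jonas: beats Amara and Lena; loses to Yuki, Rahul, and Aisha → score 2.
Aisha: beats Amara and Jonas; loses to Yuki, Rahul, and Lena → score 2.
Rahul has the best pairwise record.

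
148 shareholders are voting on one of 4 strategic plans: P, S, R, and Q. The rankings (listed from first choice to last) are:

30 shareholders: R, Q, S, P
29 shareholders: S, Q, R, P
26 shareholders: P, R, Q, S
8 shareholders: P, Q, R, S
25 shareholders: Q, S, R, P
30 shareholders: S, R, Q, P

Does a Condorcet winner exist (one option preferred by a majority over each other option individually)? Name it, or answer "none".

Checking pairwise contests:
S beats P 114–34.
Q beats S 89–59.
S beats R 84–64.
R beats Q 86–62.
Every option loses at least one head-to-head, so there is no Condorcet winner.

none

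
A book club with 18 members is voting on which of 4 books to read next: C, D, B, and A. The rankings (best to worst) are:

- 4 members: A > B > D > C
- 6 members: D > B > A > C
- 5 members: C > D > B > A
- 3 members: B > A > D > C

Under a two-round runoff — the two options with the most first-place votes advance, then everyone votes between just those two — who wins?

Round 1 first-place votes: C 5, D 6, B 3, A 4.
D and C advance.
Runoff: D is preferred to C by 13 voters; C by 5.
D wins the runoff.

D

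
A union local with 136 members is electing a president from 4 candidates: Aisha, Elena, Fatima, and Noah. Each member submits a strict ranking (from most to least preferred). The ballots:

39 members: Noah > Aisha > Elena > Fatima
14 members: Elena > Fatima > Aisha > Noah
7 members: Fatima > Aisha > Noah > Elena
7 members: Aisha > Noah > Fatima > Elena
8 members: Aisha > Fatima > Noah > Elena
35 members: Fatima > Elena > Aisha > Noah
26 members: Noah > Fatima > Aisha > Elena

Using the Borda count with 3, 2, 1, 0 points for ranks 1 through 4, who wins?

Fatima

Aisha: 39·2 + 14·1 + 7·2 + 7·3 + 8·3 + 35·1 + 26·1 = 212
Elena: 39·1 + 14·3 + 7·0 + 7·0 + 8·0 + 35·2 + 26·0 = 151
Fatima: 39·0 + 14·2 + 7·3 + 7·1 + 8·2 + 35·3 + 26·2 = 229
Noah: 39·3 + 14·0 + 7·1 + 7·2 + 8·1 + 35·0 + 26·3 = 224
Fatima has the highest Borda score (229).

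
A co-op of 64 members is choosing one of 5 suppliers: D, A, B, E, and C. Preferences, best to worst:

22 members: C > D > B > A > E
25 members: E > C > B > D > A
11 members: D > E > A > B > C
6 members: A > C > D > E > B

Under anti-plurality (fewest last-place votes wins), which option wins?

D

Last-place votes: D 0, A 25, B 6, E 22, C 11.
D is ranked last by the fewest voters, so D wins.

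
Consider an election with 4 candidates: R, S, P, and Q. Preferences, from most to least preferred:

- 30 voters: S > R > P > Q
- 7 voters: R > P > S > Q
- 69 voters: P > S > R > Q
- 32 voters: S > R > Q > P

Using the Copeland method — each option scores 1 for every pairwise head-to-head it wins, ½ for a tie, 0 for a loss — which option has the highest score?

R: beats Q; ties P; loses to S → score 1.5.
S: beats R and Q; loses to P → score 2.
P: beats S and Q; ties R → score 2.5.
Q: loses to R, S, and P → score 0.
P has the best pairwise record.

P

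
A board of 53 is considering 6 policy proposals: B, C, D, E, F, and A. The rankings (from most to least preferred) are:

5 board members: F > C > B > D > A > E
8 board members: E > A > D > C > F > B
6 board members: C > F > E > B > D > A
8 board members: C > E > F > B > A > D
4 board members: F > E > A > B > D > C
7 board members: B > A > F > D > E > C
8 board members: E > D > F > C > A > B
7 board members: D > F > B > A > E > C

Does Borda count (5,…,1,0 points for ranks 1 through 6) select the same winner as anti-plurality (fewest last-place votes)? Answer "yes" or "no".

Borda — scores: B 107, C 122, D 125, E 160, F 174, A 107. Winner: F.
Anti-plurality — last-place votes: B 16, C 18, D 8, E 5, F 0, A 6. Winner: F.
The two methods agree.

yes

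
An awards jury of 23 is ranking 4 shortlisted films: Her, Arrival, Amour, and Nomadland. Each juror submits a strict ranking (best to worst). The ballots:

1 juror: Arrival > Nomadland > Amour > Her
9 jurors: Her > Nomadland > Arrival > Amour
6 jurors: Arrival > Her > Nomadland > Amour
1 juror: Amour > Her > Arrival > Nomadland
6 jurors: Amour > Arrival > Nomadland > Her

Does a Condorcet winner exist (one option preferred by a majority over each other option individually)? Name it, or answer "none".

Arrival vs Her: 13–10 for Arrival.
Arrival vs Amour: 16–7 for Arrival.
Arrival vs Nomadland: 14–9 for Arrival.
Arrival beats every other option head-to-head.

Arrival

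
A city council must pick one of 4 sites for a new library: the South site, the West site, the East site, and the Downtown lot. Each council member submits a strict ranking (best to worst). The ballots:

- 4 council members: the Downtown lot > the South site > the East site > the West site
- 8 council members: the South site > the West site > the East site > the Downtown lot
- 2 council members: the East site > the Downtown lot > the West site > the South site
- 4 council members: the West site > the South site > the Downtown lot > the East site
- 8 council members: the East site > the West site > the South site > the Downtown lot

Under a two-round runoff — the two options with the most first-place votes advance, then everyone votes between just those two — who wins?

the South site

Round 1 first-place votes: the South site 8, the West site 4, the East site 10, the Downtown lot 4.
the East site and the South site advance.
Runoff: the East site is preferred to the South site by 10 voters; the South site by 16.
the South site wins the runoff.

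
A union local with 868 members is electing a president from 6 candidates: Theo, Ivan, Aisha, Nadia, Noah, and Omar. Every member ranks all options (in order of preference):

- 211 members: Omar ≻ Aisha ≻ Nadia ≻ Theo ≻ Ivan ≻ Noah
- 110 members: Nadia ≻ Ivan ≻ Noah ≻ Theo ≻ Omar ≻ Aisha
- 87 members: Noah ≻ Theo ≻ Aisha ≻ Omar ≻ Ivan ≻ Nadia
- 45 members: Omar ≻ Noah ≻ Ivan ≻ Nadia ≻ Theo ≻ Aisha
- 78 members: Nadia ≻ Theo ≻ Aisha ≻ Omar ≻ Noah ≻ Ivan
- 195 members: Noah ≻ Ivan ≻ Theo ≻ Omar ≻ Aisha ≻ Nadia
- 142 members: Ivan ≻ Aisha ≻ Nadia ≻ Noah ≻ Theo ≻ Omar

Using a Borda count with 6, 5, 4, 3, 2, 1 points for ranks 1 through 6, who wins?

Theo: 211·3 + 110·3 + 87·5 + 45·2 + 78·5 + 195·4 + 142·2 = 2942
Ivan: 211·2 + 110·5 + 87·2 + 45·4 + 78·1 + 195·5 + 142·6 = 3231
Aisha: 211·5 + 110·1 + 87·4 + 45·1 + 78·4 + 195·2 + 142·5 = 2970
Nadia: 211·4 + 110·6 + 87·1 + 45·3 + 78·6 + 195·1 + 142·4 = 2957
Noah: 211·1 + 110·4 + 87·6 + 45·5 + 78·2 + 195·6 + 142·3 = 3150
Omar: 211·6 + 110·2 + 87·3 + 45·6 + 78·3 + 195·3 + 142·1 = 2978
Ivan has the highest Borda score (3231).

Ivan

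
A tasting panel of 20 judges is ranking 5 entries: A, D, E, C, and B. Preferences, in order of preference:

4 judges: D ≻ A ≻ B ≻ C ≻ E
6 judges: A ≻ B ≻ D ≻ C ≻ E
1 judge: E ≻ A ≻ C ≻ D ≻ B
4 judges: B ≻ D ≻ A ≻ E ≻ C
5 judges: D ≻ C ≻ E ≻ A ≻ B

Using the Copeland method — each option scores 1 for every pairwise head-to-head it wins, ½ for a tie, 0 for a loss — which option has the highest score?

A: beats E, C, and B; loses to D → score 3.
D: beats A, E, and C; ties B → score 3.5.
E: loses to A, D, C, and B → score 0.
C: beats E; loses to A, D, and B → score 1.
B: beats E and C; ties D; loses to A → score 2.5.
D has the best pairwise record.

D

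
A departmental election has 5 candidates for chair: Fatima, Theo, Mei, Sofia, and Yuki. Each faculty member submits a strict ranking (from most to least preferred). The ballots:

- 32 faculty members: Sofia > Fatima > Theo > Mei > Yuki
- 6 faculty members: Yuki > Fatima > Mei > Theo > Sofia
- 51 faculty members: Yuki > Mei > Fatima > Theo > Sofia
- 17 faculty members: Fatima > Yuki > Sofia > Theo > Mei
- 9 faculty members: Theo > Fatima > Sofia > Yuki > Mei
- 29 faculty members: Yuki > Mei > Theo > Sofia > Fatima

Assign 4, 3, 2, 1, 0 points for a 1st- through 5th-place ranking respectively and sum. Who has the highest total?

Fatima: 32·3 + 6·3 + 51·2 + 17·4 + 9·3 + 29·0 = 311
Theo: 32·2 + 6·1 + 51·1 + 17·1 + 9·4 + 29·2 = 232
Mei: 32·1 + 6·2 + 51·3 + 17·0 + 9·0 + 29·3 = 284
Sofia: 32·4 + 6·0 + 51·0 + 17·2 + 9·2 + 29·1 = 209
Yuki: 32·0 + 6·4 + 51·4 + 17·3 + 9·1 + 29·4 = 404
Yuki has the highest Borda score (404).

Yuki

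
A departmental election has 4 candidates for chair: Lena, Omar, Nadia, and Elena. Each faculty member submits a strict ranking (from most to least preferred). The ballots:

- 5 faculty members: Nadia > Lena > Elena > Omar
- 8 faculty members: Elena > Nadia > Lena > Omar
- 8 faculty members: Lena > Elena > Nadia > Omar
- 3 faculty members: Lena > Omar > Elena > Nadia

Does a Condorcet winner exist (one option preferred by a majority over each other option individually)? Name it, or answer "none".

Checking pairwise contests:
Nadia beats Lena 13–11.
Lena beats Omar 24–0.
Elena beats Nadia 19–5.
Lena beats Elena 16–8.
Every option loses at least one head-to-head, so there is no Condorcet winner.

none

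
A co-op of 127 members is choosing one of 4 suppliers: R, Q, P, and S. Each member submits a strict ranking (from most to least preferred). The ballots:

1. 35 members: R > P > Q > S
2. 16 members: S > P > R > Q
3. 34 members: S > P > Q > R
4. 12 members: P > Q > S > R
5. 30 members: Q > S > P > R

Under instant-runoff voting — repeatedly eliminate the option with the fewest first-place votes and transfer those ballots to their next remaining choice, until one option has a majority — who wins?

Round 1: R 35, Q 30, P 12, S 50. Eliminate P.
Round 2: R 35, Q 42, S 50. Eliminate R.
Round 3: Q 77, S 50. Q has a majority.

Q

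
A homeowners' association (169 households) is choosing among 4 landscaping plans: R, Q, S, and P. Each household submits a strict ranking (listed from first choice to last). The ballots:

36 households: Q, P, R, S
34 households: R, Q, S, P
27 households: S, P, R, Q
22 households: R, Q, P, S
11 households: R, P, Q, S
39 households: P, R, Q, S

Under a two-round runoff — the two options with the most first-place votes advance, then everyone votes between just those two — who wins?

P

Round 1 first-place votes: R 67, Q 36, S 27, P 39.
R and P advance.
Runoff: R is preferred to P by 67 voters; P by 102.
P wins the runoff.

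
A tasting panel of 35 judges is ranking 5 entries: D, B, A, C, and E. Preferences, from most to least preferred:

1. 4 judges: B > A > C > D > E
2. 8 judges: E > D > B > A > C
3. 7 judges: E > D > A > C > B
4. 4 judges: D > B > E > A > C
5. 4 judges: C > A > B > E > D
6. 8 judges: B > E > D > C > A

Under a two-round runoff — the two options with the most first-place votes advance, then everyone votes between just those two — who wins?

B

Round 1 first-place votes: D 4, B 12, A 0, C 4, E 15.
E and B advance.
Runoff: E is preferred to B by 15 voters; B by 20.
B wins the runoff.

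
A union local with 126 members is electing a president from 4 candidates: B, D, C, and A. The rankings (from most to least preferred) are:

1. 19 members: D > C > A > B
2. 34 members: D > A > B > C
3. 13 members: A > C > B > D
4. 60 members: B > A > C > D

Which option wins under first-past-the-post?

B

First-place votes: B 60, D 53, C 0, A 13.
B has the most first-place votes.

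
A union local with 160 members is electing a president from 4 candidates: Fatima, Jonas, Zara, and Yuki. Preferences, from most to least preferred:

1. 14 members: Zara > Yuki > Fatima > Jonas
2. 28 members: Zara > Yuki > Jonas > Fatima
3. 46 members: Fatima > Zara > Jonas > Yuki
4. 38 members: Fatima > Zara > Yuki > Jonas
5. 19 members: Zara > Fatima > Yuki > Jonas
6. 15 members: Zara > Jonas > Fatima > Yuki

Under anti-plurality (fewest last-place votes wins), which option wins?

Last-place votes: Fatima 28, Jonas 71, Zara 0, Yuki 61.
Zara is ranked last by the fewest voters, so Zara wins.

Zara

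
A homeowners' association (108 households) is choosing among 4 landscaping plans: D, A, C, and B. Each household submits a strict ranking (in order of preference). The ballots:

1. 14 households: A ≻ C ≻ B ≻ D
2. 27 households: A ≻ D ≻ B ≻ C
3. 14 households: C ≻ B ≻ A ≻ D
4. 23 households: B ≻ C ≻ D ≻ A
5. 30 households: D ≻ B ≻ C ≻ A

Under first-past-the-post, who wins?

First-place votes: D 30, A 41, C 14, B 23.
A has the most first-place votes.

A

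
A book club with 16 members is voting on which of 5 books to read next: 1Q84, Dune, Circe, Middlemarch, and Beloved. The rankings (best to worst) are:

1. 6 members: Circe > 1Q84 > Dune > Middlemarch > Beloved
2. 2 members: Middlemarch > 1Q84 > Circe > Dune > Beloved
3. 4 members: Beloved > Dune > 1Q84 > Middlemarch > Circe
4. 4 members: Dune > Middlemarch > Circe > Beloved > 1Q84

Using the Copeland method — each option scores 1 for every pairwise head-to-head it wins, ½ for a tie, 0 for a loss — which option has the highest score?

Dune

1Q84: beats Middlemarch; ties Dune and Beloved; loses to Circe → score 2.
Dune: beats Middlemarch and Beloved; ties 1Q84 and Circe → score 3.
Circe: beats 1Q84 and Beloved; ties Dune; loses to Middlemarch → score 2.5.
Middlemarch: beats Circe and Beloved; loses to 1Q84 and Dune → score 2.
Beloved: ties 1Q84; loses to Dune, Circe, and Middlemarch → score 0.5.
Dune has the best pairwise record.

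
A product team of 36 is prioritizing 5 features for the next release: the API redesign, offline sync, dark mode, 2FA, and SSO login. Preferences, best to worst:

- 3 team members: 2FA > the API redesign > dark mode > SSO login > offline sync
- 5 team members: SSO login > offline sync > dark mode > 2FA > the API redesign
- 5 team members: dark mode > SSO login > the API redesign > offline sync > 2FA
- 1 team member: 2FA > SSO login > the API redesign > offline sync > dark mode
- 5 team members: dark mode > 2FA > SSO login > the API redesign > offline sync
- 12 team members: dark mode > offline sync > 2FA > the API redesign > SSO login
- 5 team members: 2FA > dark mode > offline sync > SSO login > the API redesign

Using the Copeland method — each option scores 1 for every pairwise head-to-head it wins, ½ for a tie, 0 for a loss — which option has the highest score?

the API redesign: loses to offline sync, dark mode, 2FA, and SSO login → score 0.
offline sync: beats the API redesign and 2FA; loses to dark mode and SSO login → score 2.
dark mode: beats the API redesign, offline sync, 2FA, and SSO login → score 4.
2FA: beats the API redesign and SSO login; loses to offline sync and dark mode → score 2.
SSO login: beats the API redesign and offline sync; loses to dark mode and 2FA → score 2.
dark mode has the best pairwise record.

dark mode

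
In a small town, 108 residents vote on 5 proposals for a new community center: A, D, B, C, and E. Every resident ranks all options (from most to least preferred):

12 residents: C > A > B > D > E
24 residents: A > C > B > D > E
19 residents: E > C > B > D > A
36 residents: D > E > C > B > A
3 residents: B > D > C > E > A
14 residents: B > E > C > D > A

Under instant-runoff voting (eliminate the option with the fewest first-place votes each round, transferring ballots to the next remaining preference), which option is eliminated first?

Round 1: A 24, D 36, B 17, C 12, E 19. Eliminate C.

C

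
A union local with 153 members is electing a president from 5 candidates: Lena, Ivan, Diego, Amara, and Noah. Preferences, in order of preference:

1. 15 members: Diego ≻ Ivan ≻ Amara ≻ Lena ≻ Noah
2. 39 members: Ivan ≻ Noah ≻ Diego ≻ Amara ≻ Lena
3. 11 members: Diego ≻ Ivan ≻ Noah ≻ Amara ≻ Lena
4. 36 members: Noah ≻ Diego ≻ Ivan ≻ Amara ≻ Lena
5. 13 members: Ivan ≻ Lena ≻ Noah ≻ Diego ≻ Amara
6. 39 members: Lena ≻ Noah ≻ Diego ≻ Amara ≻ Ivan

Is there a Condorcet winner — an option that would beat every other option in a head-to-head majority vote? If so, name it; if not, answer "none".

Checking pairwise contests:
Ivan beats Lena 114–39.
Diego beats Ivan 101–52.
Noah beats Diego 127–26.
Ivan beats Amara 114–39.
Ivan beats Noah 78–75.
Every option loses at least one head-to-head, so there is no Condorcet winner.

none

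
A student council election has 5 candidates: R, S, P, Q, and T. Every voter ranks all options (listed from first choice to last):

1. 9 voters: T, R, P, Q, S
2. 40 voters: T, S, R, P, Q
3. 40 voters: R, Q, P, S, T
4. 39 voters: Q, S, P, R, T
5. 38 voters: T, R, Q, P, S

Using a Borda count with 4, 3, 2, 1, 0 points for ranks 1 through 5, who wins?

R

R: 9·3 + 40·2 + 40·4 + 39·1 + 38·3 = 420
S: 9·0 + 40·3 + 40·1 + 39·3 + 38·0 = 277
P: 9·2 + 40·1 + 40·2 + 39·2 + 38·1 = 254
Q: 9·1 + 40·0 + 40·3 + 39·4 + 38·2 = 361
T: 9·4 + 40·4 + 40·0 + 39·0 + 38·4 = 348
R has the highest Borda score (420).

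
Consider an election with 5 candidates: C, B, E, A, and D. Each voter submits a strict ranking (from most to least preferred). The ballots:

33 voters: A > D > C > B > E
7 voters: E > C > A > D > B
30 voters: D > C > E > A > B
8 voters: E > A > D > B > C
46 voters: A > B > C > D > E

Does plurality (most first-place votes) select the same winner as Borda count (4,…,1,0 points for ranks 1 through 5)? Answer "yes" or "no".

yes

Plurality — first-place votes: C 0, B 0, E 15, A 79, D 30. Winner: A.
Borda — scores: C 269, B 179, E 120, A 384, D 288. Winner: A.
The two methods agree.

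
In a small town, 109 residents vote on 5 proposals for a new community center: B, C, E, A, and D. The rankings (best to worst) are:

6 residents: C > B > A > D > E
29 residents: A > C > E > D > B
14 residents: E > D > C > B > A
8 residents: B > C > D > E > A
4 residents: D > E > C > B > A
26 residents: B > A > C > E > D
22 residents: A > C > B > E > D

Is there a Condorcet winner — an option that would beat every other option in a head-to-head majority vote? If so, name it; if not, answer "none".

none

Checking pairwise contests:
C beats B 75–34.
A beats C 77–32.
B beats E 62–47.
B beats A 58–51.
B beats D 62–47.
Every option loses at least one head-to-head, so there is no Condorcet winner.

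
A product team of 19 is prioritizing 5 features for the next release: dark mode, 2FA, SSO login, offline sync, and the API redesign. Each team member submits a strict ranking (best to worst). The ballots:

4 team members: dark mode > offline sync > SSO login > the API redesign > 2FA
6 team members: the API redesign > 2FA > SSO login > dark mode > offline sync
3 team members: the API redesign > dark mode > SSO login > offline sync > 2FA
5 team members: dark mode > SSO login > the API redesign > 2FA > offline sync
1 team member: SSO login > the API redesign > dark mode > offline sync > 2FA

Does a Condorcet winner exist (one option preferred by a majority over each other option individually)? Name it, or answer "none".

none

Checking pairwise contests:
the API redesign beats dark mode 10–9.
dark mode beats 2FA 13–6.
dark mode beats SSO login 12–7.
dark mode beats offline sync 19–0.
SSO login beats the API redesign 10–9.
Every option loses at least one head-to-head, so there is no Condorcet winner.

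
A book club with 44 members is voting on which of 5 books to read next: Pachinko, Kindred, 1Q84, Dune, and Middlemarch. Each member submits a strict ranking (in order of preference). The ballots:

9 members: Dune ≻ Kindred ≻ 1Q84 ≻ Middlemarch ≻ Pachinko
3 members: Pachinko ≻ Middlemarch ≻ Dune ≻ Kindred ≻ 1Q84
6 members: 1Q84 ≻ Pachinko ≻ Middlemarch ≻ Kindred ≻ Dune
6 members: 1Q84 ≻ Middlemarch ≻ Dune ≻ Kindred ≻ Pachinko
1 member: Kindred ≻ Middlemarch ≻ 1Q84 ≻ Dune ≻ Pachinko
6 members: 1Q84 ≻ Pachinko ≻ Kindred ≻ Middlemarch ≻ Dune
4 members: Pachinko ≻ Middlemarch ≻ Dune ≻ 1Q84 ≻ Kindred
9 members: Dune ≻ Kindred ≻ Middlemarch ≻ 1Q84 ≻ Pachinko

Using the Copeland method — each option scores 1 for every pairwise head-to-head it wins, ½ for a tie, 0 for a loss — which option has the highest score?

Pachinko: loses to Kindred, 1Q84, Dune, and Middlemarch → score 0.
Kindred: beats Pachinko and Middlemarch; ties 1Q84; loses to Dune → score 2.5.
1Q84: beats Pachinko and Middlemarch; ties Kindred; loses to Dune → score 2.5.
Dune: beats Pachinko, Kindred, and 1Q84; loses to Middlemarch → score 3.
Middlemarch: beats Pachinko and Dune; loses to Kindred and 1Q84 → score 2.
Dune has the best pairwise record.

Dune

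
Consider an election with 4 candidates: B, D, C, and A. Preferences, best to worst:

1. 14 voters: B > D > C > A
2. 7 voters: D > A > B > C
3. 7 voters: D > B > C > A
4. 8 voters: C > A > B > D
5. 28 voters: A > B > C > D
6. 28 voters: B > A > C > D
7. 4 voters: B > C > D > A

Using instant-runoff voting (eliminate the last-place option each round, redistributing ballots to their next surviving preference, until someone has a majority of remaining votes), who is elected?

B

Round 1: B 46, D 14, C 8, A 28. Eliminate C.
Round 2: B 46, D 14, A 36. Eliminate D.
Round 3: B 53, A 43. B has a majority.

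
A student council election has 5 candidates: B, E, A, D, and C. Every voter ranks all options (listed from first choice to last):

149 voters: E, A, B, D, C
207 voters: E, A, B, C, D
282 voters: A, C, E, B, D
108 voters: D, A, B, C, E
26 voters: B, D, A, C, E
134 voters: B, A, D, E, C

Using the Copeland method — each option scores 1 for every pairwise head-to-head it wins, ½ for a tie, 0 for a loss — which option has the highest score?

A

B: beats D and C; loses to E and A → score 2.
E: beats B, D, and C; loses to A → score 3.
A: beats B, E, D, and C → score 4.
D: loses to B, E, A, and C → score 0.
C: beats D; loses to B, E, and A → score 1.
A has the best pairwise record.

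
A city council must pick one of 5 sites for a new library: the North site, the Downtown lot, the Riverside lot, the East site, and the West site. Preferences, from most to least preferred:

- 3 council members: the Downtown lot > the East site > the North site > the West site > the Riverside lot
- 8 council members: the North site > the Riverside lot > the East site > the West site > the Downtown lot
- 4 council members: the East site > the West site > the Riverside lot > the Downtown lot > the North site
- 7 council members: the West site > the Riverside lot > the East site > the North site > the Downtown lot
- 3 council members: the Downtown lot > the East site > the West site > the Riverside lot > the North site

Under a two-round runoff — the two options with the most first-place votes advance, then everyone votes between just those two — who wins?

the West site

Round 1 first-place votes: the North site 8, the Downtown lot 6, the Riverside lot 0, the East site 4, the West site 7.
the North site and the West site advance.
Runoff: the North site is preferred to the West site by 11 voters; the West site by 14.
the West site wins the runoff.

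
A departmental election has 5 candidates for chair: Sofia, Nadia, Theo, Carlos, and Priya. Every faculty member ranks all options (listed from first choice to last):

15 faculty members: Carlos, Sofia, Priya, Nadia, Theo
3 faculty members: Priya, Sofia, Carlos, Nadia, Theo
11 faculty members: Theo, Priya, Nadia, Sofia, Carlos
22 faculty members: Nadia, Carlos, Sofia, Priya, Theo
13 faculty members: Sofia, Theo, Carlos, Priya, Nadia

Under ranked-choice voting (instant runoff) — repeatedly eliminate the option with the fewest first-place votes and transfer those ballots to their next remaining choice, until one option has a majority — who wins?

Round 1: Sofia 13, Nadia 22, Theo 11, Carlos 15, Priya 3. Eliminate Priya.
Round 2: Sofia 16, Nadia 22, Theo 11, Carlos 15. Eliminate Theo.
Round 3: Sofia 16, Nadia 33, Carlos 15. Nadia has a majority.

Nadia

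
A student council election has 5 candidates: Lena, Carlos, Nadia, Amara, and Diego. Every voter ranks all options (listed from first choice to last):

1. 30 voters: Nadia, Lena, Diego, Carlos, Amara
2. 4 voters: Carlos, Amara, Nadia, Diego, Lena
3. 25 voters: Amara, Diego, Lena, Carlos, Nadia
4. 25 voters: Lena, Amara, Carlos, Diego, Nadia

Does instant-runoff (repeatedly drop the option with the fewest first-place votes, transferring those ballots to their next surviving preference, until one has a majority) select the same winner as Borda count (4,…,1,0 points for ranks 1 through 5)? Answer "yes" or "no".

no

Instant-runoff — R1 Lena 25, Carlos 4, Nadia 30, Amara 25, Diego 0 (Diego out); R2 Lena 25, Carlos 4, Nadia 30, Amara 25 (Carlos out); R3 Lena 25, Nadia 30, Amara 29 (Lena out); R4 Nadia 30, Amara 54 (Amara winner). Winner: Amara.
Borda — scores: Lena 240, Carlos 121, Nadia 128, Amara 187, Diego 164. Winner: Lena.
The two methods disagree.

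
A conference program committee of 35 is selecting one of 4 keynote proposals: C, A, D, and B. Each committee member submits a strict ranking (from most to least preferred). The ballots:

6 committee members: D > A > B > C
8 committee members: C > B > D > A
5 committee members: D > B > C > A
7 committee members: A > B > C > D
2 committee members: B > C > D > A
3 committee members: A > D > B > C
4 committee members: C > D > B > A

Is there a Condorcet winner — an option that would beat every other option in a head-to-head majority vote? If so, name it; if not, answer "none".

Checking pairwise contests:
B beats C 23–12.
C beats A 19–16.
C beats D 21–14.
D beats B 18–17.
Every option loses at least one head-to-head, so there is no Condorcet winner.

none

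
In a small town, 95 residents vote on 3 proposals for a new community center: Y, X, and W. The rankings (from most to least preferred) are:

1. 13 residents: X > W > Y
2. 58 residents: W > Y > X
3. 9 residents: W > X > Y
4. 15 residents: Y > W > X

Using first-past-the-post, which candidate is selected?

First-place votes: Y 15, X 13, W 67.
W has the most first-place votes.

W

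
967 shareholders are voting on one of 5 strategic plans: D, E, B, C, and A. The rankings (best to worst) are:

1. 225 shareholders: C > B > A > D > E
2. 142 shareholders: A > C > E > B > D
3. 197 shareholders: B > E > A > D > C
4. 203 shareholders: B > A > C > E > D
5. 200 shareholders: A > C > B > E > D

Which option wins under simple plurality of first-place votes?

First-place votes: D 0, E 0, B 400, C 225, A 342.
B has the most first-place votes.

B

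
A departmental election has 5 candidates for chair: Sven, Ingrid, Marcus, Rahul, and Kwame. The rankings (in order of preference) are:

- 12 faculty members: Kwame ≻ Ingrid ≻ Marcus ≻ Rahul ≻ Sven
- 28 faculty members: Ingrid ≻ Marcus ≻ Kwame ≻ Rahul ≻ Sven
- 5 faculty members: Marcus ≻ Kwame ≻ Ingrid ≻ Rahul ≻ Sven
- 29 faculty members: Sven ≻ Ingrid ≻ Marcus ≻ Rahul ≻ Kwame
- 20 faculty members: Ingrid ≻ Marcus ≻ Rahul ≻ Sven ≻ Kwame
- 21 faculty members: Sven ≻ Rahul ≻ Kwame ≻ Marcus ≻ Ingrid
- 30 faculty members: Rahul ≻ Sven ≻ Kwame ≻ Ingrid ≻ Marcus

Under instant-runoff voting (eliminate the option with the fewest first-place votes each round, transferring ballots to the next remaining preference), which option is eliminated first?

Round 1: Sven 50, Ingrid 48, Marcus 5, Rahul 30, Kwame 12. Eliminate Marcus.

Marcus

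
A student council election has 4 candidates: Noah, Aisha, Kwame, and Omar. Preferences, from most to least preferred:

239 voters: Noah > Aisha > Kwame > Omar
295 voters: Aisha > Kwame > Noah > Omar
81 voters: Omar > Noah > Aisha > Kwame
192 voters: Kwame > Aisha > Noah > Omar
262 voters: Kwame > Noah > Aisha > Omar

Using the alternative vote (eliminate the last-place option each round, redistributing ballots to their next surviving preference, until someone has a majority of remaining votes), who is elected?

Kwame

Round 1: Noah 239, Aisha 295, Kwame 454, Omar 81. Eliminate Omar.
Round 2: Noah 320, Aisha 295, Kwame 454. Eliminate Aisha.
Round 3: Noah 320, Kwame 749. Kwame has a majority.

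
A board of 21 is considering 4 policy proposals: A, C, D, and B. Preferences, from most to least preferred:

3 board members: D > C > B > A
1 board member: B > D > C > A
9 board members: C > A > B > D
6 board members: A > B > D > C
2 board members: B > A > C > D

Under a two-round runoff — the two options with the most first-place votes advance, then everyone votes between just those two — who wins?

C

Round 1 first-place votes: A 6, C 9, D 3, B 3.
C and A advance.
Runoff: C is preferred to A by 13 voters; A by 8.
C wins the runoff.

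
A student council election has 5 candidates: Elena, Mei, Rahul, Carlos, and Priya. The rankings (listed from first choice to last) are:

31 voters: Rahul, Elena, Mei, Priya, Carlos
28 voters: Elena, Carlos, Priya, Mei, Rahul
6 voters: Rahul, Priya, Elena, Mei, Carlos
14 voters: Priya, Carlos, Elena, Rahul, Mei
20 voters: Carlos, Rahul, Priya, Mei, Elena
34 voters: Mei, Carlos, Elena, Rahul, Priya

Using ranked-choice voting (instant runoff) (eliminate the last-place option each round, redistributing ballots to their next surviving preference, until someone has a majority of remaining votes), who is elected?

Carlos

Round 1: Elena 28, Mei 34, Rahul 37, Carlos 20, Priya 14. Eliminate Priya.
Round 2: Elena 28, Mei 34, Rahul 37, Carlos 34. Eliminate Elena.
Round 3: Mei 34, Rahul 37, Carlos 62. Eliminate Mei.
Round 4: Rahul 37, Carlos 96. Carlos has a majority.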